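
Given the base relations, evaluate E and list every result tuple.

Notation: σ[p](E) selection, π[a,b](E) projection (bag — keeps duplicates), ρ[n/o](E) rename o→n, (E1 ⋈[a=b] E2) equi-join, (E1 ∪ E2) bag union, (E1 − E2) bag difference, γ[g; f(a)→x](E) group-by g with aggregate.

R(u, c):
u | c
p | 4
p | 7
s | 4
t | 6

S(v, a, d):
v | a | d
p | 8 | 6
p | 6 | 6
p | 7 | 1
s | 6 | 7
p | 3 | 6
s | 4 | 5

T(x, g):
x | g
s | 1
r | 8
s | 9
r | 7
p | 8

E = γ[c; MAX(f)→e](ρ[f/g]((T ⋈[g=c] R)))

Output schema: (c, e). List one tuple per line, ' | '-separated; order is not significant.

Row counts bottom-up:
  T → 5
  R → 4
  (T ⋈[g=c] R) → 1
  ρ[f/g]((T ⋈[g=c] R)) → 1
  γ[c; MAX(f)→e](ρ[f/g]((T ⋈[g=c] R))) → 1

== RESULT ==
c | e
7 | 7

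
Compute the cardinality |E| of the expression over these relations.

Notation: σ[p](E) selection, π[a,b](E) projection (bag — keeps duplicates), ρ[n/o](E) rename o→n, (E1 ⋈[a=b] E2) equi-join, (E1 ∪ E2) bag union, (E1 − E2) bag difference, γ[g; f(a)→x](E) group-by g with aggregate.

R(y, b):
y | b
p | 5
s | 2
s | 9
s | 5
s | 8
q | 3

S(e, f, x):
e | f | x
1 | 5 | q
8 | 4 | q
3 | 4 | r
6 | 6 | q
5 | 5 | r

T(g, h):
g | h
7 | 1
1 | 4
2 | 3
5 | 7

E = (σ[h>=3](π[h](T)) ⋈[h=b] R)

Per-node cardinality:
  T → 4
  π[h](T) → 4
  σ[h>=3](π[h](T)) → 3
  R → 6
  (σ[h>=3](π[h](T)) ⋈[h=b] R) → 1

|E| = 1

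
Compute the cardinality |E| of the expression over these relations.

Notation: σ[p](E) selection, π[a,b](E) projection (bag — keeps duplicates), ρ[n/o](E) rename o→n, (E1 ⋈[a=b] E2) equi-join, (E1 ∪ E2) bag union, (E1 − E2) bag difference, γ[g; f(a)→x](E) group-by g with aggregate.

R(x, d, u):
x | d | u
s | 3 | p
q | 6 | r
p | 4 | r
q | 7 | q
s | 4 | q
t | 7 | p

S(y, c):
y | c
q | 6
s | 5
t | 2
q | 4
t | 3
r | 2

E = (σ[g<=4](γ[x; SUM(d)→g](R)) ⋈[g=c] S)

Row counts bottom-up:
  R → 6
  γ[x; SUM(d)→g](R) → 4
  σ[g<=4](γ[x; SUM(d)→g](R)) → 1
  S → 6
  (σ[g<=4](γ[x; SUM(d)→g](R)) ⋈[g=c] S) → 1

|E| = 1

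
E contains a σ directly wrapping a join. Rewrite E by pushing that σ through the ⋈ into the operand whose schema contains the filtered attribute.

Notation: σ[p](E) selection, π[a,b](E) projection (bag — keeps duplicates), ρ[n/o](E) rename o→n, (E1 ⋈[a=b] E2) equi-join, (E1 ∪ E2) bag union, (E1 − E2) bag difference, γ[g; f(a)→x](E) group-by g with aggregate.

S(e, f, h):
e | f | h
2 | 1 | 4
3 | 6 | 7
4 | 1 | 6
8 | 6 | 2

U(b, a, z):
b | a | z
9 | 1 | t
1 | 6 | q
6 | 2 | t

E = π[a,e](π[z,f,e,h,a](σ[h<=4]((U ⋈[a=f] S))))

σ filters on h, owned by the right side.
E' = π[a,e](π[z,f,e,h,a]((U ⋈[a=f] σ[h<=4](S))))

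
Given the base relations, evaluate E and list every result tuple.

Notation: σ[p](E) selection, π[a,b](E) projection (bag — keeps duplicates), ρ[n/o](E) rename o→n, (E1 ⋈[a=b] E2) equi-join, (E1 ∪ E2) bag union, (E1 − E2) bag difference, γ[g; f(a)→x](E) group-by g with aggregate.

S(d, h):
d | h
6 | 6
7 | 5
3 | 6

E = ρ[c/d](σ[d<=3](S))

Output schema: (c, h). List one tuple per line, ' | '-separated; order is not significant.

Stepwise |·|:
  S → 3
  σ[d<=3](S) → 1
  ρ[c/d](σ[d<=3](S)) → 1

== RESULT ==
c | h
3 | 6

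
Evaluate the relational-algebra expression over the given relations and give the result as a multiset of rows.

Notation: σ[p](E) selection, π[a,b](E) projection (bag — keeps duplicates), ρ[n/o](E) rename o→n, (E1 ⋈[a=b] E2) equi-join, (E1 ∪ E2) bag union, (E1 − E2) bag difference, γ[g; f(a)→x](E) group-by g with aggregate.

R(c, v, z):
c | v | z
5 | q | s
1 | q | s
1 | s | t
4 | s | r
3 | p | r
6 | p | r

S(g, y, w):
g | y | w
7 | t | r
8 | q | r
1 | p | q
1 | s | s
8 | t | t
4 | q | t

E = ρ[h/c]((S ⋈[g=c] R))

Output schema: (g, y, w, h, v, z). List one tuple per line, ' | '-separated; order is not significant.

Row counts bottom-up:
  S → 6
  R → 6
  (S ⋈[g=c] R) → 5
  ρ[h/c]((S ⋈[g=c] R)) → 5

== RESULT ==
g | y | w | h | v | z
1 | p | q | 1 | q | s
1 | p | q | 1 | s | t
1 | s | s | 1 | q | s
1 | s | s | 1 | s | t
4 | q | t | 4 | s | r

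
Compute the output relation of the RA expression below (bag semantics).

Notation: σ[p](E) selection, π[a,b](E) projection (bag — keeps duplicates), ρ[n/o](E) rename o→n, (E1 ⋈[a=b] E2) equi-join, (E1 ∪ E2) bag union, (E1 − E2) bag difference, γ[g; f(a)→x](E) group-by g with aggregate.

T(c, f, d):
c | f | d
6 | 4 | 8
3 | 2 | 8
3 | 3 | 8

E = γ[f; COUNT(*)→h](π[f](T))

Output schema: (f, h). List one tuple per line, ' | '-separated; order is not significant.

Per-node cardinality:
  T → 3
  π[f](T) → 3
  γ[f; COUNT(*)→h](π[f](T)) → 3

== RESULT ==
f | h
2 | 1
3 | 1
4 | 1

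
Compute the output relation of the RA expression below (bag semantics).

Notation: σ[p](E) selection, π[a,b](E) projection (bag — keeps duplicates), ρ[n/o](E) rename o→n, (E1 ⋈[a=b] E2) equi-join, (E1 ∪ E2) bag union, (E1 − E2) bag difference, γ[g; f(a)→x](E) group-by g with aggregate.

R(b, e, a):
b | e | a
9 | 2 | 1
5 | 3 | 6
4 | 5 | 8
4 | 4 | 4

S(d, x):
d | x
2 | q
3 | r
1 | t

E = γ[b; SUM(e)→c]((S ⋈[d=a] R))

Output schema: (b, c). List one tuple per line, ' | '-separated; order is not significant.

Subexpression sizes:
  S → 3
  R → 4
  (S ⋈[d=a] R) → 1
  γ[b; SUM(e)→c]((S ⋈[d=a] R)) → 1

== RESULT ==
b | c
9 | 2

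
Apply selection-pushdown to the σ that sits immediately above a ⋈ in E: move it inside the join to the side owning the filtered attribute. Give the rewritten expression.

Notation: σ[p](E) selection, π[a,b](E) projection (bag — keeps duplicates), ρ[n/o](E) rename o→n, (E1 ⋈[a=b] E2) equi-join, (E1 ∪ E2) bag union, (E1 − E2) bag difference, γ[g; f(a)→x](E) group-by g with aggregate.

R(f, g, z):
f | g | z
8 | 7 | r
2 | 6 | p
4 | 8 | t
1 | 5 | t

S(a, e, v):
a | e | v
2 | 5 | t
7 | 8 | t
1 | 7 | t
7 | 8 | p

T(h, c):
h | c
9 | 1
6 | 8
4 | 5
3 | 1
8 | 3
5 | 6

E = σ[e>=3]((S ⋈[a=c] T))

σ filters on e, owned by the left side.
E' = (σ[e>=3](S) ⋈[a=c] T)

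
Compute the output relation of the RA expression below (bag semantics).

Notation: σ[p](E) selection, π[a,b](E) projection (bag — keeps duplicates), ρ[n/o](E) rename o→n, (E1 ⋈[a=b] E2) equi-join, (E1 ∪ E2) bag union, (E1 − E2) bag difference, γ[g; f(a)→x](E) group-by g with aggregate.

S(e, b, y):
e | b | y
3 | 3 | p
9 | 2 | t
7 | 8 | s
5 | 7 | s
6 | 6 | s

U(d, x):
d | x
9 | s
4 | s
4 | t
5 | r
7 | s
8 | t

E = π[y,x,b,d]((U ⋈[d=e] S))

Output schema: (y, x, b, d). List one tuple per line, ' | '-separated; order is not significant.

Per-node cardinality:
  U → 6
  S → 5
  (U ⋈[d=e] S) → 3
  π[y,x,b,d]((U ⋈[d=e] S)) → 3

== RESULT ==
y | x | b | d
s | r | 7 | 5
s | s | 8 | 7
t | s | 2 | 9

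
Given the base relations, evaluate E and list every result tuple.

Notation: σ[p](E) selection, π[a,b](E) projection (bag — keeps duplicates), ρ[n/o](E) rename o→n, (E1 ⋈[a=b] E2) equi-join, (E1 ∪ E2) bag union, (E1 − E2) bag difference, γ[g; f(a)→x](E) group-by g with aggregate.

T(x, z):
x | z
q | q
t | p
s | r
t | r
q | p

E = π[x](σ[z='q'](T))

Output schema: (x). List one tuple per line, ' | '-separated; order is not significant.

Stepwise |·|:
  T → 5
  σ[z='q'](T) → 1
  π[x](σ[z='q'](T)) → 1

== RESULT ==
x
q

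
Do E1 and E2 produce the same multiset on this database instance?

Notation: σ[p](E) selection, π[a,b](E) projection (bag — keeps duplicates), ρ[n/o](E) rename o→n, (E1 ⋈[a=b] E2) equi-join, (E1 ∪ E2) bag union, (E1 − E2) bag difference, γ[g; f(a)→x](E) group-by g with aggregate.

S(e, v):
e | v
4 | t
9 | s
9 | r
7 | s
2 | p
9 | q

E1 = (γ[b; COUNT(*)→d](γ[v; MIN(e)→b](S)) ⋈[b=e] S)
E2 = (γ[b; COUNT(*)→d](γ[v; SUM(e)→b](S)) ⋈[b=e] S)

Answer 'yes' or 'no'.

E1 per-node cardinality:
  S → 6
  γ[v; MIN(e)→b](S) → 5
  γ[b; COUNT(*)→d](γ[v; MIN(e)→b](S)) → 4
  S → 6
  (γ[b; COUNT(*)→d](γ[v; MIN(e)→b](S)) ⋈[b=e] S) → 6
E2 per-node cardinality:
  S → 6
  γ[v; SUM(e)→b](S) → 5
  γ[b; COUNT(*)→d](γ[v; SUM(e)→b](S)) → 4
  S → 6
  (γ[b; COUNT(*)→d](γ[v; SUM(e)→b](S)) ⋈[b=e] S) → 5

E1 result:
b | d | e | v
2 | 1 | 2 | p
4 | 1 | 4 | t
7 | 1 | 7 | s
9 | 2 | 9 | q
9 | 2 | 9 | r
9 | 2 | 9 | s
E2 result:
b | d | e | v
2 | 1 | 2 | p
4 | 1 | 4 | t
9 | 2 | 9 | q
9 | 2 | 9 | r
9 | 2 | 9 | s
Witness: (7, 1, 7, 's') appears 1× in E1 but 0× in E2.

no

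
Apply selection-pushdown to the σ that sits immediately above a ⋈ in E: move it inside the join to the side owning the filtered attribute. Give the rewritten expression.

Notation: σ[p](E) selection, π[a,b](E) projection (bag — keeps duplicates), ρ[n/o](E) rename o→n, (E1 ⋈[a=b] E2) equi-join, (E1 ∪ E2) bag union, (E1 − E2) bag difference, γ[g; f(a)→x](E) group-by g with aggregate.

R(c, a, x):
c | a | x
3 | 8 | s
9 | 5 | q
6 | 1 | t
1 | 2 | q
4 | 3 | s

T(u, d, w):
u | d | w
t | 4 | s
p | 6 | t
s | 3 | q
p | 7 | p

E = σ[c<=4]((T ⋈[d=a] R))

σ filters on c, owned by the right side.
E' = (T ⋈[d=a] σ[c<=4](R))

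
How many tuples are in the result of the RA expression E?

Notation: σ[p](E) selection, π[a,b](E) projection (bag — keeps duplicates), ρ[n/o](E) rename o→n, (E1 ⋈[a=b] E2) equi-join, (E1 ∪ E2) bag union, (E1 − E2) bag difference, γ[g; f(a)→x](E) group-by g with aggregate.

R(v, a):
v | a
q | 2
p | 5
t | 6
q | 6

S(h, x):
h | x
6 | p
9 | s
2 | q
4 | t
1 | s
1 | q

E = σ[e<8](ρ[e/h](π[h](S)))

Row counts bottom-up:
  S → 6
  π[h](S) → 6
  ρ[e/h](π[h](S)) → 6
  σ[e<8](ρ[e/h](π[h](S))) → 5

|E| = 5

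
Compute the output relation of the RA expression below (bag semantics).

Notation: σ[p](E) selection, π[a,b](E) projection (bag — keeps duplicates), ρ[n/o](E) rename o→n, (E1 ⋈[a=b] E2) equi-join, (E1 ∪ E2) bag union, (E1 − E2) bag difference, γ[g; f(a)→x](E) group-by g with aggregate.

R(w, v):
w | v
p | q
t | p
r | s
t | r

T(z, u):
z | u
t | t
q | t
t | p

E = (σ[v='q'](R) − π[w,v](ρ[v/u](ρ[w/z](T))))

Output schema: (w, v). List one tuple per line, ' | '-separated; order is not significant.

Stepwise |·|:
  R → 4
  σ[v='q'](R) → 1
  T → 3
  ρ[w/z](T) → 3
  ρ[v/u](ρ[w/z](T)) → 3
  π[w,v](ρ[v/u](ρ[w/z](T))) → 3
  (σ[v='q'](R) − π[w,v](ρ[v/u](ρ[w/z](T)))) → 1

== RESULT ==
w | v
p | q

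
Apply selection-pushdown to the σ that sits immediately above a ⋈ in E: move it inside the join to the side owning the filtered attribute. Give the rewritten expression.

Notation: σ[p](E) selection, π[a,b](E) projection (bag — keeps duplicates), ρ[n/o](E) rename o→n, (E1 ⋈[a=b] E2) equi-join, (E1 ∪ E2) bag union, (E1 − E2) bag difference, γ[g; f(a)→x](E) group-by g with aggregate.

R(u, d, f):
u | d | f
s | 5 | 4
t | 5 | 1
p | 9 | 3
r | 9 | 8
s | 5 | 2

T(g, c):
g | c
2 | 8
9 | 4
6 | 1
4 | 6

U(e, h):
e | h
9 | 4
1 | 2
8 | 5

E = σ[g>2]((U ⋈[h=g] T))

σ filters on g, owned by the right side.
E' = (U ⋈[h=g] σ[g>2](T))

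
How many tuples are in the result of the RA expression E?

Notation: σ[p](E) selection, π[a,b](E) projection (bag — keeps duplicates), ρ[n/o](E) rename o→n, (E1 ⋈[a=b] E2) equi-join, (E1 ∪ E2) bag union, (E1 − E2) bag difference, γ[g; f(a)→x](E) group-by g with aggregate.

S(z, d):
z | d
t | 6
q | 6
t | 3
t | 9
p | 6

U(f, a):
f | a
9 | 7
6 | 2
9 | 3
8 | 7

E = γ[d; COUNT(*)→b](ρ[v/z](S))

Subexpression sizes:
  S → 5
  ρ[v/z](S) → 5
  γ[d; COUNT(*)→b](ρ[v/z](S)) → 3

|E| = 3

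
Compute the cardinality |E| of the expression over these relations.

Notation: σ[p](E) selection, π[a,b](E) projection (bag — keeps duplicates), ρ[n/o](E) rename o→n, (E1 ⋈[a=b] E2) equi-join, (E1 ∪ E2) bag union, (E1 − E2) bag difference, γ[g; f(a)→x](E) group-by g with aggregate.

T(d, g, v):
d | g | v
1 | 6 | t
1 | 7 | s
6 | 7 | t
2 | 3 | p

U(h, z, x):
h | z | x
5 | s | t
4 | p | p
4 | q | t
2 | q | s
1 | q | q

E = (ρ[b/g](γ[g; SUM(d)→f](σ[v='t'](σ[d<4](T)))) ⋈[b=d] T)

Row counts bottom-up:
  T → 4
  σ[d<4](T) → 3
  σ[v='t'](σ[d<4](T)) → 1
  γ[g; SUM(d)→f](σ[v='t'](σ[d<4](T))) → 1
  ρ[b/g](γ[g; SUM(d)→f](σ[v='t'](σ[d<4](T)))) → 1
  T → 4
  (ρ[b/g](γ[g; SUM(d)→f](σ[v='t'](σ[d<4](T)))) ⋈[b=d] T) → 1

|E| = 1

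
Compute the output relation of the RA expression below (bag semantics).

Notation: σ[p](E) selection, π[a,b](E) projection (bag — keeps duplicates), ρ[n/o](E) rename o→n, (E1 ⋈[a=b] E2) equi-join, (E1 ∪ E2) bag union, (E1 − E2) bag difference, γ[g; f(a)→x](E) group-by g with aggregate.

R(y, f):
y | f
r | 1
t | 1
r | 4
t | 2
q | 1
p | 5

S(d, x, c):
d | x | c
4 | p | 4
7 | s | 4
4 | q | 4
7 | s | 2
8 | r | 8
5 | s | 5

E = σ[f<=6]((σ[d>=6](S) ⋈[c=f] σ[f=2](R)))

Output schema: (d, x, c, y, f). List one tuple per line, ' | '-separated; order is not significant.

Stepwise |·|:
  S → 6
  σ[d>=6](S) → 3
  R → 6
  σ[f=2](R) → 1
  (σ[d>=6](S) ⋈[c=f] σ[f=2](R)) → 1
  σ[f<=6]((σ[d>=6](S) ⋈[c=f] σ[f=2](R))) → 1

== RESULT ==
d | x | c | y | f
7 | s | 2 | t | 2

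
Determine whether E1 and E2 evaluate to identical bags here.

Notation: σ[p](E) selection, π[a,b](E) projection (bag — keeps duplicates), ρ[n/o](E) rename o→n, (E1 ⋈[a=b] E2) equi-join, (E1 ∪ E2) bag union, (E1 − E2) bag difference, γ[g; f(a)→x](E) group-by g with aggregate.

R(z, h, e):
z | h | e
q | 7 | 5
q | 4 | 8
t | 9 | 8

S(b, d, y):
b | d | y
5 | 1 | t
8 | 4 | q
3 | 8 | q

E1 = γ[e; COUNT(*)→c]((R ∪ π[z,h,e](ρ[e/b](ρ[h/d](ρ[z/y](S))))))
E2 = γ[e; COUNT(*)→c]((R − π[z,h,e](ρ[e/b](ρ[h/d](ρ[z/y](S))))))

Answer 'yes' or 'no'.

E1 subexpression sizes:
  R → 3
  S → 3
  ρ[z/y](S) → 3
  ρ[h/d](ρ[z/y](S)) → 3
  ρ[e/b](ρ[h/d](ρ[z/y](S))) → 3
  π[z,h,e](ρ[e/b](ρ[h/d](ρ[z/y](S)))) → 3
  (R ∪ π[z,h,e](ρ[e/b](ρ[h/d](ρ[z/y](S))))) → 6
  γ[e; COUNT(*)→c]((R ∪ π[z,h,e](ρ[e/b](ρ[h/d](ρ[z/y](S)))))) → 3
E2 subexpression sizes:
  R → 3
  S → 3
  ρ[z/y](S) → 3
  ρ[h/d](ρ[z/y](S)) → 3
  ρ[e/b](ρ[h/d](ρ[z/y](S))) → 3
  π[z,h,e](ρ[e/b](ρ[h/d](ρ[z/y](S)))) → 3
  (R − π[z,h,e](ρ[e/b](ρ[h/d](ρ[z/y](S))))) → 2
  γ[e; COUNT(*)→c]((R − π[z,h,e](ρ[e/b](ρ[h/d](ρ[z/y](S)))))) → 2

E1 result:
e | c
3 | 1
5 | 2
8 | 3
E2 result:
e | c
5 | 1
8 | 1
Witness: (8, 3) appears 1× in E1 but 0× in E2.

no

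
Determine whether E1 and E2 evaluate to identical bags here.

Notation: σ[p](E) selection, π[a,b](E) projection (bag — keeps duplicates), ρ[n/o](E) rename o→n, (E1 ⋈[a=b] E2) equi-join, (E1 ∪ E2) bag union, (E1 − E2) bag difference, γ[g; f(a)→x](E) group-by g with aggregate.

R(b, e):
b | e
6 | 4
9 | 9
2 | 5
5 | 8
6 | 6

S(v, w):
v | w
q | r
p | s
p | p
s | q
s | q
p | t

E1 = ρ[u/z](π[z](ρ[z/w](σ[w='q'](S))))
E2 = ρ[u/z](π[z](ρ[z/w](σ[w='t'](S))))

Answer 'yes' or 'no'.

E1 subexpression sizes:
  S → 6
  σ[w='q'](S) → 2
  ρ[z/w](σ[w='q'](S)) → 2
  π[z](ρ[z/w](σ[w='q'](S))) → 2
  ρ[u/z](π[z](ρ[z/w](σ[w='q'](S)))) → 2
E2 subexpression sizes:
  S → 6
  σ[w='t'](S) → 1
  ρ[z/w](σ[w='t'](S)) → 1
  π[z](ρ[z/w](σ[w='t'](S))) → 1
  ρ[u/z](π[z](ρ[z/w](σ[w='t'](S)))) → 1

E1 result:
u
q
q
E2 result:
u
t
Witness: ('t',) appears 0× in E1 but 1× in E2.

no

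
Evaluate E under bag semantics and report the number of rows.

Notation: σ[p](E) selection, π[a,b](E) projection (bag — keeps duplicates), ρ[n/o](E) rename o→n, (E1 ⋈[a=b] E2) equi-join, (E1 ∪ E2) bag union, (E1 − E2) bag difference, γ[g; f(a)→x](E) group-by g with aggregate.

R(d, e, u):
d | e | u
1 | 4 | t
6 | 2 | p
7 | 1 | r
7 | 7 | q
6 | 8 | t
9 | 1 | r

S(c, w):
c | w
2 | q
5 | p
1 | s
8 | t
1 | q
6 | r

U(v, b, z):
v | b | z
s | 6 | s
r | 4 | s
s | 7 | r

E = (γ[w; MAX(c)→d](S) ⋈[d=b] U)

Subexpression sizes:
  S → 6
  γ[w; MAX(c)→d](S) → 5
  U → 3
  (γ[w; MAX(c)→d](S) ⋈[d=b] U) → 1

|E| = 1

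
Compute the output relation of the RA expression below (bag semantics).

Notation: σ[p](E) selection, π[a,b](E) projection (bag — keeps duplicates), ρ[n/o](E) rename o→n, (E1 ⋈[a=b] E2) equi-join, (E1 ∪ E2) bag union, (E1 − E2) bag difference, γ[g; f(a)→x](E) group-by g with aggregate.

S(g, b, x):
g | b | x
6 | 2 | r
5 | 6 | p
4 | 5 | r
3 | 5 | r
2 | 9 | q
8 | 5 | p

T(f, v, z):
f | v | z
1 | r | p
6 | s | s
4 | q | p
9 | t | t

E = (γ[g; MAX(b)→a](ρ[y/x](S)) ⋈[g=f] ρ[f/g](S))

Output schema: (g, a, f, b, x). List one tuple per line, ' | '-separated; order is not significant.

Stepwise |·|:
  S → 6
  ρ[y/x](S) → 6
  γ[g; MAX(b)→a](ρ[y/x](S)) → 6
  S → 6
  ρ[f/g](S) → 6
  (γ[g; MAX(b)→a](ρ[y/x](S)) ⋈[g=f] ρ[f/g](S)) → 6

== RESULT ==
g | a | f | b | x
2 | 9 | 2 | 9 | q
3 | 5 | 3 | 5 | r
4 | 5 | 4 | 5 | r
5 | 6 | 5 | 6 | p
6 | 2 | 6 | 2 | r
8 | 5 | 8 | 5 | p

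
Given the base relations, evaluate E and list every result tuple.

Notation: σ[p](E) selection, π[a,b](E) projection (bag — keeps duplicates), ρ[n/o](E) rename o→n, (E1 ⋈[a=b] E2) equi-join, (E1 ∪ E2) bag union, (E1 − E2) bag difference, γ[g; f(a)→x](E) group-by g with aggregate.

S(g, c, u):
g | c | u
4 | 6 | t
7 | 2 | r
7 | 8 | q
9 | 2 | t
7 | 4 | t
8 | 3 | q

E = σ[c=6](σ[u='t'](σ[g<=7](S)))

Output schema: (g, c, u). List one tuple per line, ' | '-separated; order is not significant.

Subexpression sizes:
  S → 6
  σ[g<=7](S) → 4
  σ[u='t'](σ[g<=7](S)) → 2
  σ[c=6](σ[u='t'](σ[g<=7](S))) → 1

== RESULT ==
g | c | u
4 | 6 | t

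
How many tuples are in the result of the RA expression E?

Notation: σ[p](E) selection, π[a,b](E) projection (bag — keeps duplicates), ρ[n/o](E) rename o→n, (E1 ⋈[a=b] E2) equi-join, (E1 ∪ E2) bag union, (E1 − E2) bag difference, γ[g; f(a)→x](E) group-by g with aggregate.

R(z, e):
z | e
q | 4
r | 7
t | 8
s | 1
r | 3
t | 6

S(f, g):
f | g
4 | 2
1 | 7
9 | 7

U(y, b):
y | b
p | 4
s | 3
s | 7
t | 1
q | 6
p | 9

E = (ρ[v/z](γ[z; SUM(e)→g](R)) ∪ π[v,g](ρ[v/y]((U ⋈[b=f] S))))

Per-node cardinality:
  R → 6
  γ[z; SUM(e)→g](R) → 4
  ρ[v/z](γ[z; SUM(e)→g](R)) → 4
  U → 6
  S → 3
  (U ⋈[b=f] S) → 3
  ρ[v/y]((U ⋈[b=f] S)) → 3
  π[v,g](ρ[v/y]((U ⋈[b=f] S))) → 3
  (ρ[v/z](γ[z; SUM(e)→g](R)) ∪ π[v,g](ρ[v/y]((U ⋈[b=f] S)))) → 7

|E| = 7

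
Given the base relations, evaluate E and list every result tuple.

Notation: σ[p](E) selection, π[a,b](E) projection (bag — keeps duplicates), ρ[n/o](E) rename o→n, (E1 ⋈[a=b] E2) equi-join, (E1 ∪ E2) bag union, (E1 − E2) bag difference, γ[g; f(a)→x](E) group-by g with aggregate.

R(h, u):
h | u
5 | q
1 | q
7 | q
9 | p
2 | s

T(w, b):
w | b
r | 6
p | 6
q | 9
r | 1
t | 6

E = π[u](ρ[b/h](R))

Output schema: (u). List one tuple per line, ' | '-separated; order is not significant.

Per-node cardinality:
  R → 5
  ρ[b/h](R) → 5
  π[u](ρ[b/h](R)) → 5

== RESULT ==
u
p
q
q
q
s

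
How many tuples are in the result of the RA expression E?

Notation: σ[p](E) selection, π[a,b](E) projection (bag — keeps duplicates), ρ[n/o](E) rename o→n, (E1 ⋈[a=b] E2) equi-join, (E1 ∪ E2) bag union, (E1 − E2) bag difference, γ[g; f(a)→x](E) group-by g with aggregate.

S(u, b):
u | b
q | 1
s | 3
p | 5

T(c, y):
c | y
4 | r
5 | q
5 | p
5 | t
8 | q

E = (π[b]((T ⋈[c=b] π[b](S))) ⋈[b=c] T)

Per-node cardinality:
  T → 5
  S → 3
  π[b](S) → 3
  (T ⋈[c=b] π[b](S)) → 3
  π[b]((T ⋈[c=b] π[b](S))) → 3
  T → 5
  (π[b]((T ⋈[c=b] π[b](S))) ⋈[b=c] T) → 9

|E| = 9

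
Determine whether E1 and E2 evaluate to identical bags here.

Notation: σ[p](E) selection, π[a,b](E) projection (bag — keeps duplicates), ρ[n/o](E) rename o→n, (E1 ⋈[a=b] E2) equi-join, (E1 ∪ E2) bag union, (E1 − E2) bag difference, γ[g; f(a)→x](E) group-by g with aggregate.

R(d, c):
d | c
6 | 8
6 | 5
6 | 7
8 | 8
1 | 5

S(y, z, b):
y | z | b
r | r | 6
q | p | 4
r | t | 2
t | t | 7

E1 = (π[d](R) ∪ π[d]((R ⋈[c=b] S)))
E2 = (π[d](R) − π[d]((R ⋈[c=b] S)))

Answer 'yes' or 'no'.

E1 stepwise |·|:
  R → 5
  π[d](R) → 5
  R → 5
  S → 4
  (R ⋈[c=b] S) → 1
  π[d]((R ⋈[c=b] S)) → 1
  (π[d](R) ∪ π[d]((R ⋈[c=b] S))) → 6
E2 stepwise |·|:
  R → 5
  π[d](R) → 5
  R → 5
  S → 4
  (R ⋈[c=b] S) → 1
  π[d]((R ⋈[c=b] S)) → 1
  (π[d](R) − π[d]((R ⋈[c=b] S))) → 4

E1 result:
d
1
6
6
6
6
8
E2 result:
d
1
6
6
8
Witness: (6,) appears 4× in E1 but 2× in E2.

no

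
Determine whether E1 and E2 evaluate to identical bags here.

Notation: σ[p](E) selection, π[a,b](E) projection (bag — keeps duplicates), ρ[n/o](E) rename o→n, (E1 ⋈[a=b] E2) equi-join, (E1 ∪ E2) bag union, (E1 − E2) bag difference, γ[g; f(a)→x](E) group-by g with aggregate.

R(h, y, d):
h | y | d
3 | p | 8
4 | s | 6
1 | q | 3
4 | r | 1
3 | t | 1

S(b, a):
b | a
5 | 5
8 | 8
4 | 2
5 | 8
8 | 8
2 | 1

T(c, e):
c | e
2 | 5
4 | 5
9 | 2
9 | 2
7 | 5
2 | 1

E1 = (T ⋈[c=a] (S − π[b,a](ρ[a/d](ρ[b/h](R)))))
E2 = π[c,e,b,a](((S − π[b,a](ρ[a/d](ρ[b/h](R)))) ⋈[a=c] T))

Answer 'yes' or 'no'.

E1 stepwise |·|:
  T → 6
  S → 6
  R → 5
  ρ[b/h](R) → 5
  ρ[a/d](ρ[b/h](R)) → 5
  π[b,a](ρ[a/d](ρ[b/h](R))) → 5
  (S − π[b,a](ρ[a/d](ρ[b/h](R)))) → 6
  (T ⋈[c=a] (S − π[b,a](ρ[a/d](ρ[b/h](R))))) → 2
E2 stepwise |·|:
  S → 6
  R → 5
  ρ[b/h](R) → 5
  ρ[a/d](ρ[b/h](R)) → 5
  π[b,a](ρ[a/d](ρ[b/h](R))) → 5
  (S − π[b,a](ρ[a/d](ρ[b/h](R)))) → 6
  T → 6
  ((S − π[b,a](ρ[a/d](ρ[b/h](R)))) ⋈[a=c] T) → 2
  π[c,e,b,a](((S − π[b,a](ρ[a/d](ρ[b/h](R)))) ⋈[a=c] T)) → 2

E1 and E2 produce the same multiset:
c | e | b | a
2 | 1 | 4 | 2
2 | 5 | 4 | 2

yes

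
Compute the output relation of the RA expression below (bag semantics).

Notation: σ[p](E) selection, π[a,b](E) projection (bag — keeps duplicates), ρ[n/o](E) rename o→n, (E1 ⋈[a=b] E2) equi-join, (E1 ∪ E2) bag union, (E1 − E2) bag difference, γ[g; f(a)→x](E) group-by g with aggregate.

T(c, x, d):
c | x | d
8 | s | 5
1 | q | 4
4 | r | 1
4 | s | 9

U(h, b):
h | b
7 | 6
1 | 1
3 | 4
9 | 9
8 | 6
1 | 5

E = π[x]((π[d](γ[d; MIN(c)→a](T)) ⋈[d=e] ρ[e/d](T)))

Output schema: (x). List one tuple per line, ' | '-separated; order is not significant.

Stepwise |·|:
  T → 4
  γ[d; MIN(c)→a](T) → 4
  π[d](γ[d; MIN(c)→a](T)) → 4
  T → 4
  ρ[e/d](T) → 4
  (π[d](γ[d; MIN(c)→a](T)) ⋈[d=e] ρ[e/d](T)) → 4
  π[x]((π[d](γ[d; MIN(c)→a](T)) ⋈[d=e] ρ[e/d](T))) → 4

== RESULT ==
x
q
r
s
s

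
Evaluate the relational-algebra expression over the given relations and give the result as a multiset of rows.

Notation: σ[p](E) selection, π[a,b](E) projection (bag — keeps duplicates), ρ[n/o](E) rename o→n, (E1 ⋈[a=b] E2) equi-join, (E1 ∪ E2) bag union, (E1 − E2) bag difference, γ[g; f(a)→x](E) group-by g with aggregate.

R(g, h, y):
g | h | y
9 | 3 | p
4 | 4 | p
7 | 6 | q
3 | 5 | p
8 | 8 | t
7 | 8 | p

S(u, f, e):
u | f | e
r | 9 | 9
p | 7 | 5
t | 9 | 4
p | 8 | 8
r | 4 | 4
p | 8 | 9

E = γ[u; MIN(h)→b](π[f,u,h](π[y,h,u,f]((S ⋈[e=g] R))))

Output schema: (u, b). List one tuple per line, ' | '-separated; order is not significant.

Per-node cardinality:
  S → 6
  R → 6
  (S ⋈[e=g] R) → 5
  π[y,h,u,f]((S ⋈[e=g] R)) → 5
  π[f,u,h](π[y,h,u,f]((S ⋈[e=g] R))) → 5
  γ[u; MIN(h)→b](π[f,u,h](π[y,h,u,f]((S ⋈[e=g] R)))) → 3

== RESULT ==
u | b
p | 3
r | 3
t | 4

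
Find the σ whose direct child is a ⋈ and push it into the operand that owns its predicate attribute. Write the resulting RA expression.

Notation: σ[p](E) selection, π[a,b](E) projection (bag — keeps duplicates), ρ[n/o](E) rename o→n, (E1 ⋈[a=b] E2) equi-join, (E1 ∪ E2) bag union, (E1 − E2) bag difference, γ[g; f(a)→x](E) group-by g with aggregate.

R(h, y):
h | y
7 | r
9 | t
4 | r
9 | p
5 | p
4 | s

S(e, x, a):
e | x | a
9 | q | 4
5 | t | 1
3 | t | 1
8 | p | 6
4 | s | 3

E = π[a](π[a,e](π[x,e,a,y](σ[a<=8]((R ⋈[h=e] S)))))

σ filters on a, owned by the right side.
E' = π[a](π[a,e](π[x,e,a,y]((R ⋈[h=e] σ[a<=8](S)))))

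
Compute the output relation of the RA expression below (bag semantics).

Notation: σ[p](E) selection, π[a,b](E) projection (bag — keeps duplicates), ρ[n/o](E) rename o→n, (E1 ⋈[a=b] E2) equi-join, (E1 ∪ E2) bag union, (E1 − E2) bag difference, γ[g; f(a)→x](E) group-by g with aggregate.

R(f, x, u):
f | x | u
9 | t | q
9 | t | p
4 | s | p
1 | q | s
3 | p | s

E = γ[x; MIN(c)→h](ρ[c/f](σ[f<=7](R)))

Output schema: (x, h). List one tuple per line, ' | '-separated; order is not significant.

Per-node cardinality:
  R → 5
  σ[f<=7](R) → 3
  ρ[c/f](σ[f<=7](R)) → 3
  γ[x; MIN(c)→h](ρ[c/f](σ[f<=7](R))) → 3

== RESULT ==
x | h
p | 3
q | 1
s | 4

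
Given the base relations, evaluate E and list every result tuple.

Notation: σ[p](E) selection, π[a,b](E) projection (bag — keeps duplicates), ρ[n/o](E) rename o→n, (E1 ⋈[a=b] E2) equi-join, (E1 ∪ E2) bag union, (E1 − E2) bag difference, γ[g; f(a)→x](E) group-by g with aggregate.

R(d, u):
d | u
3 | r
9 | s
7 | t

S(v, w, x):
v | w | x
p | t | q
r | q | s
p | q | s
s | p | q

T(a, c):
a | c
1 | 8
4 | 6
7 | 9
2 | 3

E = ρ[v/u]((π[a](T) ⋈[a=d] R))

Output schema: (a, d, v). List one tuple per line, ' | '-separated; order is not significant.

Row counts bottom-up:
  T → 4
  π[a](T) → 4
  R → 3
  (π[a](T) ⋈[a=d] R) → 1
  ρ[v/u]((π[a](T) ⋈[a=d] R)) → 1

== RESULT ==
a | d | v
7 | 7 | t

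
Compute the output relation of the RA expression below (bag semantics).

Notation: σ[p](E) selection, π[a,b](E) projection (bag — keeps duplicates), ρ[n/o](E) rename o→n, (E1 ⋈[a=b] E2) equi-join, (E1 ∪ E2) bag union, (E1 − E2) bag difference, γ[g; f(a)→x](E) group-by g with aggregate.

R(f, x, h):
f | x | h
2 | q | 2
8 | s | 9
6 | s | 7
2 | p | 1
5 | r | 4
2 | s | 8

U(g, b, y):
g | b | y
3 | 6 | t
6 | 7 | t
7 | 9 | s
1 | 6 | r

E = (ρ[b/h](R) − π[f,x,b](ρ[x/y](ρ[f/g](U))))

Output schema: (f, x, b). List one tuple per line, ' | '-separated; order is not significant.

Per-node cardinality:
  R → 6
  ρ[b/h](R) → 6
  U → 4
  ρ[f/g](U) → 4
  ρ[x/y](ρ[f/g](U)) → 4
  π[f,x,b](ρ[x/y](ρ[f/g](U))) → 4
  (ρ[b/h](R) − π[f,x,b](ρ[x/y](ρ[f/g](U)))) → 6

== RESULT ==
f | x | b
2 | p | 1
2 | q | 2
2 | s | 8
5 | r | 4
6 | s | 7
8 | s | 9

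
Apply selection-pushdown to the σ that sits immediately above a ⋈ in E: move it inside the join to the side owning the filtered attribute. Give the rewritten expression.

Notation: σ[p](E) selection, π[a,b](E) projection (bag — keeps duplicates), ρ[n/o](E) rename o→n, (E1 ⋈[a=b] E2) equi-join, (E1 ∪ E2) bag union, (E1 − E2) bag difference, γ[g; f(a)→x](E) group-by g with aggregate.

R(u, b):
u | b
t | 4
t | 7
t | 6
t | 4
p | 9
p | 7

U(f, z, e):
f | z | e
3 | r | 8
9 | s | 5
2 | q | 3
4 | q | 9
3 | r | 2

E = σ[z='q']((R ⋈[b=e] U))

σ filters on z, owned by the right side.
E' = (R ⋈[b=e] σ[z='q'](U))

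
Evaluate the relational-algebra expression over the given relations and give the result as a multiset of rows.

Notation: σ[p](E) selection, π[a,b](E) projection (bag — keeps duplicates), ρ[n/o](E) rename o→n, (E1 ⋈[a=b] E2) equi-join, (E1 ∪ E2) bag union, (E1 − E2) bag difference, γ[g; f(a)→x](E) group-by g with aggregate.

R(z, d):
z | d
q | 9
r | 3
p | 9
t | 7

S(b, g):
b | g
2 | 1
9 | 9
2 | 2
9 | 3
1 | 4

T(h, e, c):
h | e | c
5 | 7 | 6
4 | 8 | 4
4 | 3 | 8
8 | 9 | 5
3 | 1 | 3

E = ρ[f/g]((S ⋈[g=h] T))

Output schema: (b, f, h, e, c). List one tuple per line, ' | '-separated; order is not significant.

Row counts bottom-up:
  S → 5
  T → 5
  (S ⋈[g=h] T) → 3
  ρ[f/g]((S ⋈[g=h] T)) → 3

== RESULT ==
b | f | h | e | c
1 | 4 | 4 | 3 | 8
1 | 4 | 4 | 8 | 4
9 | 3 | 3 | 1 | 3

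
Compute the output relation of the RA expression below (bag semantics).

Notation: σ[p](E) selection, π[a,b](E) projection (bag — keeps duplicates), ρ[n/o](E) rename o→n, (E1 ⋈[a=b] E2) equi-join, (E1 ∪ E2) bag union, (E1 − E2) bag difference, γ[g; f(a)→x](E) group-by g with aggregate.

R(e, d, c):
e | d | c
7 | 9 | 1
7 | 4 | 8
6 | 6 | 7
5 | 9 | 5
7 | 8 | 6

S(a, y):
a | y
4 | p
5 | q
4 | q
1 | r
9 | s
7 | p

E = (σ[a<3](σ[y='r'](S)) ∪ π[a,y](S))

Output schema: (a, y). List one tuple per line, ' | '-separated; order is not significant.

Stepwise |·|:
  S → 6
  σ[y='r'](S) → 1
  σ[a<3](σ[y='r'](S)) → 1
  S → 6
  π[a,y](S) → 6
  (σ[a<3](σ[y='r'](S)) ∪ π[a,y](S)) → 7

== RESULT ==
a | y
1 | r
1 | r
4 | p
4 | q
5 | q
7 | p
9 | s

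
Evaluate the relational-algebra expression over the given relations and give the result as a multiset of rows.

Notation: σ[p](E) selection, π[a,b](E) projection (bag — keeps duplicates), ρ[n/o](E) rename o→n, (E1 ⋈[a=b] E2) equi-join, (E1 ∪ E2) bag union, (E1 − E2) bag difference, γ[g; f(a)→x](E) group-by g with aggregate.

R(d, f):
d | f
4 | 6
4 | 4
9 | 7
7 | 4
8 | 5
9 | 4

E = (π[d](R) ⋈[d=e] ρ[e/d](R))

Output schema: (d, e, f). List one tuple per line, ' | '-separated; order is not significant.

Subexpression sizes:
  R → 6
  π[d](R) → 6
  R → 6
  ρ[e/d](R) → 6
  (π[d](R) ⋈[d=e] ρ[e/d](R)) → 10

== RESULT ==
d | e | f
4 | 4 | 4
4 | 4 | 4
4 | 4 | 6
4 | 4 | 6
7 | 7 | 4
8 | 8 | 5
9 | 9 | 4
9 | 9 | 4
9 | 9 | 7
9 | 9 | 7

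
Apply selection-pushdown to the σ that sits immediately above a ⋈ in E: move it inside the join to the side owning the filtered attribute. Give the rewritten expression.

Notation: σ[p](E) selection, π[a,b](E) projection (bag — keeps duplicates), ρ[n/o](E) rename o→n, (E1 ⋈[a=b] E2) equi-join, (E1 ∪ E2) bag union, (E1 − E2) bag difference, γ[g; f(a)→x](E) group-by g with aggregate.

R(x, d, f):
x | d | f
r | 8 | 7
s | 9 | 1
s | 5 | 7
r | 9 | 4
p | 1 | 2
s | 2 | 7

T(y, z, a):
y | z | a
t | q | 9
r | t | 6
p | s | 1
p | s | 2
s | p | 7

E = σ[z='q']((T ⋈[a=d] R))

σ filters on z, owned by the left side.
E' = (σ[z='q'](T) ⋈[a=d] R)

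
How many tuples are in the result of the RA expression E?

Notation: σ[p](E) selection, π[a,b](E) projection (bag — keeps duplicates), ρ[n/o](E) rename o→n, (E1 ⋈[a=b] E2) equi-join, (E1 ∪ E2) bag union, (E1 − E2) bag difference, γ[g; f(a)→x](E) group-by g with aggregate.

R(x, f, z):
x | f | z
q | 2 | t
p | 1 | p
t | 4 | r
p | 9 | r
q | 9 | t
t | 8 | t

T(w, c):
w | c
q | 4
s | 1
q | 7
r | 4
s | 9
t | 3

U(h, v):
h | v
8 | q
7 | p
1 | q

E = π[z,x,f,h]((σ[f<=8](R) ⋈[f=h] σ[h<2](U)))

Stepwise |·|:
  R → 6
  σ[f<=8](R) → 4
  U → 3
  σ[h<2](U) → 1
  (σ[f<=8](R) ⋈[f=h] σ[h<2](U)) → 1
  π[z,x,f,h]((σ[f<=8](R) ⋈[f=h] σ[h<2](U))) → 1

|E| = 1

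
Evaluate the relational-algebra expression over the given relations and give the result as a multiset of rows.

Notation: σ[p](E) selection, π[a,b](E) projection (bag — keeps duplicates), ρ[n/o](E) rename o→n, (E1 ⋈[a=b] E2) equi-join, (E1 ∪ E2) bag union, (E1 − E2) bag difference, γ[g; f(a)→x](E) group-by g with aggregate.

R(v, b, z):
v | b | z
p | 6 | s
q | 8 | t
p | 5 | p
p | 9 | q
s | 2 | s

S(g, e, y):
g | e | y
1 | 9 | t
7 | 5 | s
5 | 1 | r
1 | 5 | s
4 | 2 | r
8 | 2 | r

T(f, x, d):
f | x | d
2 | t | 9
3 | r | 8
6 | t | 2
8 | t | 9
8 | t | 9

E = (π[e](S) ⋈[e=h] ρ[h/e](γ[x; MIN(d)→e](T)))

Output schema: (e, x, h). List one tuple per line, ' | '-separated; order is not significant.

Row counts bottom-up:
  S → 6
  π[e](S) → 6
  T → 5
  γ[x; MIN(d)→e](T) → 2
  ρ[h/e](γ[x; MIN(d)→e](T)) → 2
  (π[e](S) ⋈[e=h] ρ[h/e](γ[x; MIN(d)→e](T))) → 2

== RESULT ==
e | x | h
2 | t | 2
2 | t | 2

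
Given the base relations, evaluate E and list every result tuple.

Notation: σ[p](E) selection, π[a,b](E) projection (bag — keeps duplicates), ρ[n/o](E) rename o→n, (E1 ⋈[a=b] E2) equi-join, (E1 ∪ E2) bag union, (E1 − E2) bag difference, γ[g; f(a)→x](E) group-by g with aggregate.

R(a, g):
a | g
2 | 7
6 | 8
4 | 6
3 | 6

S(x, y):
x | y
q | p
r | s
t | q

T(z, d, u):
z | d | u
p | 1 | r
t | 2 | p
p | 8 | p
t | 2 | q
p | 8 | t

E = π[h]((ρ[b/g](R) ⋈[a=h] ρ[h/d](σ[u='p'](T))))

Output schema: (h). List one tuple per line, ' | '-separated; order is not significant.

Stepwise |·|:
  R → 4
  ρ[b/g](R) → 4
  T → 5
  σ[u='p'](T) → 2
  ρ[h/d](σ[u='p'](T)) → 2
  (ρ[b/g](R) ⋈[a=h] ρ[h/d](σ[u='p'](T))) → 1
  π[h]((ρ[b/g](R) ⋈[a=h] ρ[h/d](σ[u='p'](T)))) → 1

== RESULT ==
h
2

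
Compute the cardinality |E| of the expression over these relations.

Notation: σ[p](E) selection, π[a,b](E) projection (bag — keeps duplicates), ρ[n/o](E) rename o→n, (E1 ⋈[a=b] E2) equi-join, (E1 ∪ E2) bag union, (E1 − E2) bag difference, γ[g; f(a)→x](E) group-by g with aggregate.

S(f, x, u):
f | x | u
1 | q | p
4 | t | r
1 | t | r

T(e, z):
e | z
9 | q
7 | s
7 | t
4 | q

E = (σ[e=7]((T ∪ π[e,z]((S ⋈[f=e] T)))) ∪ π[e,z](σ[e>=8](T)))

Stepwise |·|:
  T → 4
  S → 3
  T → 4
  (S ⋈[f=e] T) → 1
  π[e,z]((S ⋈[f=e] T)) → 1
  (T ∪ π[e,z]((S ⋈[f=e] T))) → 5
  σ[e=7]((T ∪ π[e,z]((S ⋈[f=e] T)))) → 2
  T → 4
  σ[e>=8](T) → 1
  π[e,z](σ[e>=8](T)) → 1
  (σ[e=7]((T ∪ π[e,z]((S ⋈[f=e] T)))) ∪ π[e,z](σ[e>=8](T))) → 3

|E| = 3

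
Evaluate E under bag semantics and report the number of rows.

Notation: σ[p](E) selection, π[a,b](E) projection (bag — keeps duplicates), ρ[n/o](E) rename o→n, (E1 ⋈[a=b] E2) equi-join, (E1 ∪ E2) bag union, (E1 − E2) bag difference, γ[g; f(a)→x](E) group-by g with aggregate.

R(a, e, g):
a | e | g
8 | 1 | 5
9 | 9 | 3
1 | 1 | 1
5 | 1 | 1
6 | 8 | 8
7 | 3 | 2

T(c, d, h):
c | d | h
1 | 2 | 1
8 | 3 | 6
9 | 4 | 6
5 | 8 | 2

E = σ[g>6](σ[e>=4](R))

Subexpression sizes:
  R → 6
  σ[e>=4](R) → 2
  σ[g>6](σ[e>=4](R)) → 1

|E| = 1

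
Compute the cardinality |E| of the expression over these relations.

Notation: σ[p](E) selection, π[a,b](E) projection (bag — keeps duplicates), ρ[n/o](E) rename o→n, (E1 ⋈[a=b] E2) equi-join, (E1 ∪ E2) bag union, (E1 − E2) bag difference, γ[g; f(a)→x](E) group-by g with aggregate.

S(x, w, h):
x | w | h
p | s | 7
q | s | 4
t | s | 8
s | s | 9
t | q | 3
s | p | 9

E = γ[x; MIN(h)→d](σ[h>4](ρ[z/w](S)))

Per-node cardinality:
  S → 6
  ρ[z/w](S) → 6
  σ[h>4](ρ[z/w](S)) → 4
  γ[x; MIN(h)→d](σ[h>4](ρ[z/w](S))) → 3

|E| = 3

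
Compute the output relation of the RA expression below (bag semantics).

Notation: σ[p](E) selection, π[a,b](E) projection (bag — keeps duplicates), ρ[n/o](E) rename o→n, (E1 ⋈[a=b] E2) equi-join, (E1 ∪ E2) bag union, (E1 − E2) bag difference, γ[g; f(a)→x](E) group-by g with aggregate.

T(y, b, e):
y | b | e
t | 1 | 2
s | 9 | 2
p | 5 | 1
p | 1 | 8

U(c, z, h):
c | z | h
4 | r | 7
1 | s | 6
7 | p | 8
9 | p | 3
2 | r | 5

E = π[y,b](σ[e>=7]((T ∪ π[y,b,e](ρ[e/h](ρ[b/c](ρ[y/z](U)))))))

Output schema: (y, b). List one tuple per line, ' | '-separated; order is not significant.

Subexpression sizes:
  T → 4
  U → 5
  ρ[y/z](U) → 5
  ρ[b/c](ρ[y/z](U)) → 5
  ρ[e/h](ρ[b/c](ρ[y/z](U))) → 5
  π[y,b,e](ρ[e/h](ρ[b/c](ρ[y/z](U)))) → 5
  (T ∪ π[y,b,e](ρ[e/h](ρ[b/c](ρ[y/z](U))))) → 9
  σ[e>=7]((T ∪ π[y,b,e](ρ[e/h](ρ[b/c](ρ[y/z](U)))))) → 3
  π[y,b](σ[e>=7]((T ∪ π[y,b,e](ρ[e/h](ρ[b/c](ρ[y/z](U))))))) → 3

== RESULT ==
y | b
p | 1
p | 7
r | 4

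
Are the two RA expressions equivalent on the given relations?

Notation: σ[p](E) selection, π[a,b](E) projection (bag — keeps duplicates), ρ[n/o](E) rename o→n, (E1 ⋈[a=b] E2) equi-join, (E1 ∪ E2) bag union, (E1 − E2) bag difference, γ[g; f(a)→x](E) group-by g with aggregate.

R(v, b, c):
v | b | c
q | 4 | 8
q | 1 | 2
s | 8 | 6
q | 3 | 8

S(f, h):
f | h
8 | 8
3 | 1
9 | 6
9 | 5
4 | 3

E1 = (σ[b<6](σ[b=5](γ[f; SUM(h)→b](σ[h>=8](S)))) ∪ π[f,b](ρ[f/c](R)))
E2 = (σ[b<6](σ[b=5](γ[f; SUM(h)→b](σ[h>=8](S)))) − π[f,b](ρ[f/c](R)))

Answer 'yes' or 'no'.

E1 row counts bottom-up:
  S → 5
  σ[h>=8](S) → 1
  γ[f; SUM(h)→b](σ[h>=8](S)) → 1
  σ[b=5](γ[f; SUM(h)→b](σ[h>=8](S))) → 0
  σ[b<6](σ[b=5](γ[f; SUM(h)→b](σ[h>=8](S)))) → 0
  R → 4
  ρ[f/c](R) → 4
  π[f,b](ρ[f/c](R)) → 4
  (σ[b<6](σ[b=5](γ[f; SUM(h)→b](σ[h>=8](S)))) ∪ π[f,b](ρ[f/c](R))) → 4
E2 row counts bottom-up:
  S → 5
  σ[h>=8](S) → 1
  γ[f; SUM(h)→b](σ[h>=8](S)) → 1
  σ[b=5](γ[f; SUM(h)→b](σ[h>=8](S))) → 0
  σ[b<6](σ[b=5](γ[f; SUM(h)→b](σ[h>=8](S)))) → 0
  R → 4
  ρ[f/c](R) → 4
  π[f,b](ρ[f/c](R)) → 4
  (σ[b<6](σ[b=5](γ[f; SUM(h)→b](σ[h>=8](S)))) − π[f,b](ρ[f/c](R))) → 0

E1 result:
f | b
2 | 1
6 | 8
8 | 3
8 | 4
E2 result:
f | b
(0 rows)
Witness: (6, 8) appears 1× in E1 but 0× in E2.

no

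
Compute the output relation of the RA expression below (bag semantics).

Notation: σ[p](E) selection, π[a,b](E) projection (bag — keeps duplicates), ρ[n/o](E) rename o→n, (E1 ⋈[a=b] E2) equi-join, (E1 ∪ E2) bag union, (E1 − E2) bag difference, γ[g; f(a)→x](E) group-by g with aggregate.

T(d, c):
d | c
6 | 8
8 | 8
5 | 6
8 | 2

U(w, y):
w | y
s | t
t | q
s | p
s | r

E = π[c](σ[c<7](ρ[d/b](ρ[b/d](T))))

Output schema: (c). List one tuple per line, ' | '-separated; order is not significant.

Per-node cardinality:
  T → 4
  ρ[b/d](T) → 4
  ρ[d/b](ρ[b/d](T)) → 4
  σ[c<7](ρ[d/b](ρ[b/d](T))) → 2
  π[c](σ[c<7](ρ[d/b](ρ[b/d](T)))) → 2

== RESULT ==
c
2
6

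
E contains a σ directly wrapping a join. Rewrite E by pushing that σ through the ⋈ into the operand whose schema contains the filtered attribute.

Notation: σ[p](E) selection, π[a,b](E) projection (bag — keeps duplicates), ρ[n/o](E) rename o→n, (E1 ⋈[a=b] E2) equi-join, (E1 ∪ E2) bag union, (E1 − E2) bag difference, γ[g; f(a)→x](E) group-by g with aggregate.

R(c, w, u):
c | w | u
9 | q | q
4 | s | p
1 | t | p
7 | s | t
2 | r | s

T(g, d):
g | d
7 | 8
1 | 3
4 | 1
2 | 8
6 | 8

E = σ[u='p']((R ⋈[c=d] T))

σ filters on u, owned by the left side.
E' = (σ[u='p'](R) ⋈[c=d] T)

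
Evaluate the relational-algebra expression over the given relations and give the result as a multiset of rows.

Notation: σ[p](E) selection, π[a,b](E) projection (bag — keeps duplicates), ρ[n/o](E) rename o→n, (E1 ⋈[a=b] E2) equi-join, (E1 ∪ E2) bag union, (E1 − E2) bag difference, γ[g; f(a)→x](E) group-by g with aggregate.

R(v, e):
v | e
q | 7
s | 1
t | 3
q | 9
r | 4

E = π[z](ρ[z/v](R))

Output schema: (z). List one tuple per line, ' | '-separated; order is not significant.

Per-node cardinality:
  R → 5
  ρ[z/v](R) → 5
  π[z](ρ[z/v](R)) → 5

== RESULT ==
z
q
q
r
s
t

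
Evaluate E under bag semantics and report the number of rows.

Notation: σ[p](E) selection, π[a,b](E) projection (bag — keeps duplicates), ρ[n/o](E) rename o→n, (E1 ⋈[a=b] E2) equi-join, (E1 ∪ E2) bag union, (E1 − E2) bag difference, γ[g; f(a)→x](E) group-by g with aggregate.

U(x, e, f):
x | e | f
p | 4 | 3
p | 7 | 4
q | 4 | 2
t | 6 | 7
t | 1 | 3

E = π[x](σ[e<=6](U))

Row counts bottom-up:
  U → 5
  σ[e<=6](U) → 4
  π[x](σ[e<=6](U)) → 4

|E| = 4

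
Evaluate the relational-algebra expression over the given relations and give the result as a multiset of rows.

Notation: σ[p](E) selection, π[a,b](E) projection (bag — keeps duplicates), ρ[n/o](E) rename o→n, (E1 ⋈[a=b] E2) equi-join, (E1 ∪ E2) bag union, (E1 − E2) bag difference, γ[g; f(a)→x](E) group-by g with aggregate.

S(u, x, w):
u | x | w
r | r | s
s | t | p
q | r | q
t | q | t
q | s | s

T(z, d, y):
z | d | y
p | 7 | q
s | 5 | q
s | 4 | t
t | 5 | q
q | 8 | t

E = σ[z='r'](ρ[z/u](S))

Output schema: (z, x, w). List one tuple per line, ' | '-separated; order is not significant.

Per-node cardinality:
  S → 5
  ρ[z/u](S) → 5
  σ[z='r'](ρ[z/u](S)) → 1

== RESULT ==
z | x | w
r | r | s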